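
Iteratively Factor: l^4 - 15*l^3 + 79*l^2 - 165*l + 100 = (l - 4)*(l^3 - 11*l^2 + 35*l - 25) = (l - 4)*(l - 1)*(l^2 - 10*l + 25) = (l - 5)*(l - 4)*(l - 1)*(l - 5)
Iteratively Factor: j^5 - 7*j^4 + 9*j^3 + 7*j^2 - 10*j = (j - 5)*(j^4 - 2*j^3 - j^2 + 2*j) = (j - 5)*(j - 1)*(j^3 - j^2 - 2*j) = (j - 5)*(j - 1)*(j + 1)*(j^2 - 2*j) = (j - 5)*(j - 2)*(j - 1)*(j + 1)*(j)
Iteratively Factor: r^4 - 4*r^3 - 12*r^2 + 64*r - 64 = (r - 4)*(r^3 - 12*r + 16) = (r - 4)*(r - 2)*(r^2 + 2*r - 8) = (r - 4)*(r - 2)*(r + 4)*(r - 2)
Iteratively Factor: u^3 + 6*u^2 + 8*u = (u + 4)*(u^2 + 2*u) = u*(u + 4)*(u + 2)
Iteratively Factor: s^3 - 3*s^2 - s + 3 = (s - 3)*(s^2 - 1) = (s - 3)*(s - 1)*(s + 1)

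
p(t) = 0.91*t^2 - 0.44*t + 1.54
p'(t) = 1.82*t - 0.44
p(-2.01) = 6.10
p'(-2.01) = -4.10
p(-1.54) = 4.38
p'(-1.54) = -3.24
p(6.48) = 36.90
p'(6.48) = 11.35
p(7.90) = 54.86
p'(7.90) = 13.94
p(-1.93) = 5.78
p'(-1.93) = -3.95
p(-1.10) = 3.13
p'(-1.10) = -2.44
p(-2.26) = 7.18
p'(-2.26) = -4.55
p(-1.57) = 4.47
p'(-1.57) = -3.30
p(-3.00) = 11.05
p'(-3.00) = -5.90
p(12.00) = 127.30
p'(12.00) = 21.40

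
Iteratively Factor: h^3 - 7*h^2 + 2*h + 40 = (h - 4)*(h^2 - 3*h - 10) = (h - 4)*(h + 2)*(h - 5)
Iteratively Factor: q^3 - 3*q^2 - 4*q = (q)*(q^2 - 3*q - 4) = q*(q + 1)*(q - 4)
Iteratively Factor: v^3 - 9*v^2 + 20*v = (v - 5)*(v^2 - 4*v) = (v - 5)*(v - 4)*(v)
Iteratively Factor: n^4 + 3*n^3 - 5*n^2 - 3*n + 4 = (n - 1)*(n^3 + 4*n^2 - n - 4) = (n - 1)^2*(n^2 + 5*n + 4) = (n - 1)^2*(n + 4)*(n + 1)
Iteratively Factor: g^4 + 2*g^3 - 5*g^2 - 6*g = (g + 1)*(g^3 + g^2 - 6*g) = g*(g + 1)*(g^2 + g - 6) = g*(g - 2)*(g + 1)*(g + 3)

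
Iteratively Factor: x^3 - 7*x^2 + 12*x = (x - 3)*(x^2 - 4*x) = (x - 4)*(x - 3)*(x)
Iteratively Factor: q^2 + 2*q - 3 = (q + 3)*(q - 1)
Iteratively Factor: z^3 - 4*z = (z - 2)*(z^2 + 2*z) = (z - 2)*(z + 2)*(z)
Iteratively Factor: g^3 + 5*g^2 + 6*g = (g + 3)*(g^2 + 2*g) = g*(g + 3)*(g + 2)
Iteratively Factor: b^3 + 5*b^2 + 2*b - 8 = (b - 1)*(b^2 + 6*b + 8) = (b - 1)*(b + 2)*(b + 4)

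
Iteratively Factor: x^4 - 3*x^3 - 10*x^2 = (x + 2)*(x^3 - 5*x^2) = (x - 5)*(x + 2)*(x^2) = x*(x - 5)*(x + 2)*(x)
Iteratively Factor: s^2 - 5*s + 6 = (s - 3)*(s - 2)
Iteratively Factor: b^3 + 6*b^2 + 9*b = (b)*(b^2 + 6*b + 9) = b*(b + 3)*(b + 3)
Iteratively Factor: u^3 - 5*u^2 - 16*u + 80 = (u - 4)*(u^2 - u - 20) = (u - 5)*(u - 4)*(u + 4)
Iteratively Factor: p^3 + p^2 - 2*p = (p - 1)*(p^2 + 2*p) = (p - 1)*(p + 2)*(p)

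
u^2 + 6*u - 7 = (u - 1)*(u + 7)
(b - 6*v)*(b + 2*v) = b^2 - 4*b*v - 12*v^2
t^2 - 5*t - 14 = (t - 7)*(t + 2)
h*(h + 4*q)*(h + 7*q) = h^3 + 11*h^2*q + 28*h*q^2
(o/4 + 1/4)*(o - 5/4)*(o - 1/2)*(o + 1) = o^4/4 + o^3/16 - 15*o^2/32 - o/8 + 5/32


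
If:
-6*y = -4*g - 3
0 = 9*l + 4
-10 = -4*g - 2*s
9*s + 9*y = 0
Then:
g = 33/8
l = -4/9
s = -13/4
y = 13/4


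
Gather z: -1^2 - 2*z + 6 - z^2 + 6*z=-z^2 + 4*z + 5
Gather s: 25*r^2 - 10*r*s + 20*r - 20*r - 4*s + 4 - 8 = 25*r^2 + s*(-10*r - 4) - 4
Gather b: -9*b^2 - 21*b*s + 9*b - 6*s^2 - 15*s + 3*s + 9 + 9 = -9*b^2 + b*(9 - 21*s) - 6*s^2 - 12*s + 18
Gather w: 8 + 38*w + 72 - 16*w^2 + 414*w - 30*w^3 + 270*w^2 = -30*w^3 + 254*w^2 + 452*w + 80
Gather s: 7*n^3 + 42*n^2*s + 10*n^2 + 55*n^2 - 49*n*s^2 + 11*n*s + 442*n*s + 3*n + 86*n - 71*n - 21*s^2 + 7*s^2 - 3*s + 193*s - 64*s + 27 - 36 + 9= 7*n^3 + 65*n^2 + 18*n + s^2*(-49*n - 14) + s*(42*n^2 + 453*n + 126)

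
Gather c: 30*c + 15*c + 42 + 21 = 45*c + 63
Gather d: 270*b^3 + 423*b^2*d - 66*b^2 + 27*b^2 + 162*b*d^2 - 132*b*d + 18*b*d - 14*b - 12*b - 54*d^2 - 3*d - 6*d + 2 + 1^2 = 270*b^3 - 39*b^2 - 26*b + d^2*(162*b - 54) + d*(423*b^2 - 114*b - 9) + 3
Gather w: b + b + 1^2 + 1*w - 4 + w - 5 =2*b + 2*w - 8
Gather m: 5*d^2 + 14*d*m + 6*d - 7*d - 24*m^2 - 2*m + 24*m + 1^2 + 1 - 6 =5*d^2 - d - 24*m^2 + m*(14*d + 22) - 4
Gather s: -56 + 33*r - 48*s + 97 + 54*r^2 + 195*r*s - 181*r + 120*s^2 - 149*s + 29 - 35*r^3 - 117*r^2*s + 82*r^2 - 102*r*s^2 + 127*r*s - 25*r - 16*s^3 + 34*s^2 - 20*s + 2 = -35*r^3 + 136*r^2 - 173*r - 16*s^3 + s^2*(154 - 102*r) + s*(-117*r^2 + 322*r - 217) + 72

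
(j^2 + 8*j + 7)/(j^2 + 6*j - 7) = (j + 1)/(j - 1)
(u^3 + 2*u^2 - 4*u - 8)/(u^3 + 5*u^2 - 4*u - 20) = (u + 2)/(u + 5)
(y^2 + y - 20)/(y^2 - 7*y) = (y^2 + y - 20)/(y*(y - 7))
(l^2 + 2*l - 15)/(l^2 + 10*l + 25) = (l - 3)/(l + 5)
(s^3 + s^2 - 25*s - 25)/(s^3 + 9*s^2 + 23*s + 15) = (s - 5)/(s + 3)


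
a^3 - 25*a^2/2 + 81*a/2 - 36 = (a - 8)*(a - 3)*(a - 3/2)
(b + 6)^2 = b^2 + 12*b + 36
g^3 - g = g*(g - 1)*(g + 1)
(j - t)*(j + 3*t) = j^2 + 2*j*t - 3*t^2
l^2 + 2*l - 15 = (l - 3)*(l + 5)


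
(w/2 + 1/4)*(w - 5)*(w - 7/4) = w^3/2 - 25*w^2/8 + 43*w/16 + 35/16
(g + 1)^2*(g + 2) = g^3 + 4*g^2 + 5*g + 2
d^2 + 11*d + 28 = (d + 4)*(d + 7)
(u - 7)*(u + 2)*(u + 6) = u^3 + u^2 - 44*u - 84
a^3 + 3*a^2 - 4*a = a*(a - 1)*(a + 4)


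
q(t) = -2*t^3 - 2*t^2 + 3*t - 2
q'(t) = -6*t^2 - 4*t + 3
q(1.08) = -3.61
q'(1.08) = -8.32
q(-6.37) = 414.69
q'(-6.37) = -214.98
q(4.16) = -168.11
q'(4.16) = -117.47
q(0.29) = -1.35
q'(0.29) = 1.34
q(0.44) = -1.24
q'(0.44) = 0.08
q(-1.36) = -4.75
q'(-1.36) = -2.66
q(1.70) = -12.51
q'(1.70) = -21.14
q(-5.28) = 220.80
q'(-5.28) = -143.15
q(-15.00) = 6253.00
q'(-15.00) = -1287.00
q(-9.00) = 1267.00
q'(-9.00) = -447.00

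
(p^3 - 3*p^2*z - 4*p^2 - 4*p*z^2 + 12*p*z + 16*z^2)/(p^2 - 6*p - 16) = (-p^3 + 3*p^2*z + 4*p^2 + 4*p*z^2 - 12*p*z - 16*z^2)/(-p^2 + 6*p + 16)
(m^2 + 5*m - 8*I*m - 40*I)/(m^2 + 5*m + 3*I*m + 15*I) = (m - 8*I)/(m + 3*I)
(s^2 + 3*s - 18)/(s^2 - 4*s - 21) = (-s^2 - 3*s + 18)/(-s^2 + 4*s + 21)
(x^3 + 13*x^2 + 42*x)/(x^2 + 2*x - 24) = x*(x + 7)/(x - 4)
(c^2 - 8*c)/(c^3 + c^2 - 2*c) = (c - 8)/(c^2 + c - 2)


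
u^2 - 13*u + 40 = (u - 8)*(u - 5)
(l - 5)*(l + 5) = l^2 - 25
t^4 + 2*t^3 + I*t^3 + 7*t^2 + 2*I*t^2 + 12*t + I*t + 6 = (t + 1)^2*(t - 2*I)*(t + 3*I)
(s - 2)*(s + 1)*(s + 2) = s^3 + s^2 - 4*s - 4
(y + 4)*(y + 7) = y^2 + 11*y + 28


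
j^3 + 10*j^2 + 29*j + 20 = (j + 1)*(j + 4)*(j + 5)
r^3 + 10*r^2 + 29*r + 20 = (r + 1)*(r + 4)*(r + 5)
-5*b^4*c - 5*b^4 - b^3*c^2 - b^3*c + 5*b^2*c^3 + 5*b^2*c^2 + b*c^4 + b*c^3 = (-b + c)*(b + c)*(5*b + c)*(b*c + b)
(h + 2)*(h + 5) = h^2 + 7*h + 10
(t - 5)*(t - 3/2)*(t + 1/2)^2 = t^4 - 11*t^3/2 + 5*t^2/4 + 47*t/8 + 15/8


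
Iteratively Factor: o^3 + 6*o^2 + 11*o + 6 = (o + 2)*(o^2 + 4*o + 3) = (o + 2)*(o + 3)*(o + 1)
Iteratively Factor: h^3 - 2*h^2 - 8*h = (h)*(h^2 - 2*h - 8) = h*(h + 2)*(h - 4)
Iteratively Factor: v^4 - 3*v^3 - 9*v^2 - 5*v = (v + 1)*(v^3 - 4*v^2 - 5*v) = v*(v + 1)*(v^2 - 4*v - 5) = v*(v - 5)*(v + 1)*(v + 1)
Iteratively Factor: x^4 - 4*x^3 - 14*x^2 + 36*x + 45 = (x - 5)*(x^3 + x^2 - 9*x - 9) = (x - 5)*(x + 3)*(x^2 - 2*x - 3) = (x - 5)*(x - 3)*(x + 3)*(x + 1)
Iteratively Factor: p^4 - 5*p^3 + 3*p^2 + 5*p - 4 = (p + 1)*(p^3 - 6*p^2 + 9*p - 4) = (p - 1)*(p + 1)*(p^2 - 5*p + 4) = (p - 1)^2*(p + 1)*(p - 4)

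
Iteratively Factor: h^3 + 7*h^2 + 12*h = (h)*(h^2 + 7*h + 12) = h*(h + 4)*(h + 3)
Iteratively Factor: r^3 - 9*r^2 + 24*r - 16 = (r - 4)*(r^2 - 5*r + 4) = (r - 4)^2*(r - 1)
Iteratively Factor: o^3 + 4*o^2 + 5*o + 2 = (o + 1)*(o^2 + 3*o + 2) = (o + 1)*(o + 2)*(o + 1)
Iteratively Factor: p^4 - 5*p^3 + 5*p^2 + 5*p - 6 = (p - 2)*(p^3 - 3*p^2 - p + 3) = (p - 2)*(p + 1)*(p^2 - 4*p + 3) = (p - 3)*(p - 2)*(p + 1)*(p - 1)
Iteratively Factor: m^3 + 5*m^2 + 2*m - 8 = (m + 2)*(m^2 + 3*m - 4) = (m + 2)*(m + 4)*(m - 1)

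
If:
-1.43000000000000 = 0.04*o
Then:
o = -35.75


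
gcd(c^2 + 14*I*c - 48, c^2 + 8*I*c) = c + 8*I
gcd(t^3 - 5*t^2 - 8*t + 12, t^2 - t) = t - 1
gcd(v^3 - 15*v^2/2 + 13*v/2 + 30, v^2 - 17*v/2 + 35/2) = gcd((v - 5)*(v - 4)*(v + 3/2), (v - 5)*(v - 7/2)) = v - 5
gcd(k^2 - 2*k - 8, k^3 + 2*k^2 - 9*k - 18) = k + 2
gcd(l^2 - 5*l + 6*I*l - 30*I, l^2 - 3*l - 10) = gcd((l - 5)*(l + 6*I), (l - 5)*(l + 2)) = l - 5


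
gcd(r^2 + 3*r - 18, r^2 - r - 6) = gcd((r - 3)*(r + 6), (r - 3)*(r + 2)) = r - 3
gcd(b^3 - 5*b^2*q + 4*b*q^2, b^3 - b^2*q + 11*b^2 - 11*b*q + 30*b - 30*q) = -b + q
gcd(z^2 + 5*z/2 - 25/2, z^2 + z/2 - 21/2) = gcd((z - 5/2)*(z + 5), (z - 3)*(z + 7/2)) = 1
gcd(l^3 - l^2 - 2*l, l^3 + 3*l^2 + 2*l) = l^2 + l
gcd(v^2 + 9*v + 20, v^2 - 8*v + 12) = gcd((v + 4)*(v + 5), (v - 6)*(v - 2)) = 1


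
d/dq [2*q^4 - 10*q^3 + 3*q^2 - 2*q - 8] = 8*q^3 - 30*q^2 + 6*q - 2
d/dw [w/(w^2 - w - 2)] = (w^2 - w*(2*w - 1) - w - 2)/(-w^2 + w + 2)^2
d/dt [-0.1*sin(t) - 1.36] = -0.1*cos(t)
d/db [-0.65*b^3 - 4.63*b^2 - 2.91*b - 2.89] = -1.95*b^2 - 9.26*b - 2.91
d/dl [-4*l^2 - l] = -8*l - 1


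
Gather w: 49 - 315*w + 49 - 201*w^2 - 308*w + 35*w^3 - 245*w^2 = 35*w^3 - 446*w^2 - 623*w + 98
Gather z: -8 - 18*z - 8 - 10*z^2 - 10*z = -10*z^2 - 28*z - 16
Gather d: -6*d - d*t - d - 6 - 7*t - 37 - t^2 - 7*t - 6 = d*(-t - 7) - t^2 - 14*t - 49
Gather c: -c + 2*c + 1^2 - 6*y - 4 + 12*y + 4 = c + 6*y + 1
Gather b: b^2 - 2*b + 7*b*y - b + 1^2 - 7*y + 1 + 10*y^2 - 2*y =b^2 + b*(7*y - 3) + 10*y^2 - 9*y + 2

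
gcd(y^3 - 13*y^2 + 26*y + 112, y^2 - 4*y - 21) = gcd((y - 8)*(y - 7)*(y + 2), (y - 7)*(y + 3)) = y - 7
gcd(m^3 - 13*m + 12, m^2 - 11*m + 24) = m - 3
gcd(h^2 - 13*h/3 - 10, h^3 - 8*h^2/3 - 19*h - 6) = h - 6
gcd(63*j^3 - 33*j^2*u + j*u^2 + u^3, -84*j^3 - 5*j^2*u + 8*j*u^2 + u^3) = -21*j^2 + 4*j*u + u^2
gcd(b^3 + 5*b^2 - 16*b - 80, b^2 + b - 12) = b + 4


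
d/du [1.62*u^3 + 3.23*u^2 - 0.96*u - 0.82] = 4.86*u^2 + 6.46*u - 0.96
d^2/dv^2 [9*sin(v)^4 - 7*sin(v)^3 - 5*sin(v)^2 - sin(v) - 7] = -144*sin(v)^4 + 63*sin(v)^3 + 128*sin(v)^2 - 41*sin(v) - 10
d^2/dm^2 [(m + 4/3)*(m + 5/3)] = 2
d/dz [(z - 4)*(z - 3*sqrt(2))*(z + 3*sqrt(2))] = 3*z^2 - 8*z - 18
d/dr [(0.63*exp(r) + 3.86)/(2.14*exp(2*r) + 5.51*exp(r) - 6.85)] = (-(0.63*exp(r) + 3.86)*(4.28*exp(r) + 5.51) + 1.3482*exp(2*r) + 3.4713*exp(r) - 4.3155)*exp(r)/(2.14*exp(2*r) + 5.51*exp(r) - 6.85)^2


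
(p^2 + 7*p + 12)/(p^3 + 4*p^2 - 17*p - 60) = (p + 4)/(p^2 + p - 20)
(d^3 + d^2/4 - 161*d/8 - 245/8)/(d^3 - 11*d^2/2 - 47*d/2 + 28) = (4*d^2 - 13*d - 35)/(4*(d^2 - 9*d + 8))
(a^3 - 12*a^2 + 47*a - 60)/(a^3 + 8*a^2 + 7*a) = (a^3 - 12*a^2 + 47*a - 60)/(a*(a^2 + 8*a + 7))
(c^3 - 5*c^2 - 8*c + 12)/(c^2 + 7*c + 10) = (c^2 - 7*c + 6)/(c + 5)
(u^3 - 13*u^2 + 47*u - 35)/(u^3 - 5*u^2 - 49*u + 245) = (u - 1)/(u + 7)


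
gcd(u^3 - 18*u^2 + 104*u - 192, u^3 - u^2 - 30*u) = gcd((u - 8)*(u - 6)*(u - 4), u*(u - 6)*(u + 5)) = u - 6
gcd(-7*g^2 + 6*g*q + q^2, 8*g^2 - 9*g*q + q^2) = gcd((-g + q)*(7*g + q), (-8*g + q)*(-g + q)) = -g + q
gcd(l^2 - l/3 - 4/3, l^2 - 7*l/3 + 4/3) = l - 4/3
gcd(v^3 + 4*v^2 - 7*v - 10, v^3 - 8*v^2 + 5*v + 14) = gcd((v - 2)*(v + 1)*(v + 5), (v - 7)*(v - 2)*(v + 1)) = v^2 - v - 2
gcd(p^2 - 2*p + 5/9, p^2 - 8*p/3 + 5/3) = p - 5/3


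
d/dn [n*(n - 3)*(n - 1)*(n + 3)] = 4*n^3 - 3*n^2 - 18*n + 9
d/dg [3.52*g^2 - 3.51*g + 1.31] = 7.04*g - 3.51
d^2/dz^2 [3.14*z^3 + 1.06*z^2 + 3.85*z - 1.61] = 18.84*z + 2.12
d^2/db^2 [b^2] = 2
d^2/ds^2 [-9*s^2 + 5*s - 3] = -18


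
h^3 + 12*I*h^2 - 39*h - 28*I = (h + I)*(h + 4*I)*(h + 7*I)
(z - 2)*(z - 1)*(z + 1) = z^3 - 2*z^2 - z + 2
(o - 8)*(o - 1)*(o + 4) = o^3 - 5*o^2 - 28*o + 32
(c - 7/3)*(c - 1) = c^2 - 10*c/3 + 7/3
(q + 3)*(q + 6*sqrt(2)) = q^2 + 3*q + 6*sqrt(2)*q + 18*sqrt(2)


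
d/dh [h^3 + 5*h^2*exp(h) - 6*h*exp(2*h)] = 5*h^2*exp(h) + 3*h^2 - 12*h*exp(2*h) + 10*h*exp(h) - 6*exp(2*h)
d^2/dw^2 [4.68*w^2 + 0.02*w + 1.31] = 9.36000000000000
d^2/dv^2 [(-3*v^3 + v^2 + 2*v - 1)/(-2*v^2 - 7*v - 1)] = 6*(49*v^3 + 27*v^2 + 21*v + 20)/(8*v^6 + 84*v^5 + 306*v^4 + 427*v^3 + 153*v^2 + 21*v + 1)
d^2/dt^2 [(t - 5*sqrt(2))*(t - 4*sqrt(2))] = 2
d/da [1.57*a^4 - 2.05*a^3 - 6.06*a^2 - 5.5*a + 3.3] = 6.28*a^3 - 6.15*a^2 - 12.12*a - 5.5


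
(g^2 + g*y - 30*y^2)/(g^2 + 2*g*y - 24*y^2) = (-g + 5*y)/(-g + 4*y)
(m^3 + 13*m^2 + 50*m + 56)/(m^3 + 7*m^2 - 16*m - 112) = (m + 2)/(m - 4)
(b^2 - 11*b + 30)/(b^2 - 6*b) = (b - 5)/b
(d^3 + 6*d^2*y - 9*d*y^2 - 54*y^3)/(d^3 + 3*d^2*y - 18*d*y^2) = (d + 3*y)/d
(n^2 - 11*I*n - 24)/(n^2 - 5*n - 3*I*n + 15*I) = (n - 8*I)/(n - 5)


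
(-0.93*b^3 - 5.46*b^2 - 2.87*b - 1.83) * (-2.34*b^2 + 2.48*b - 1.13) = 2.1762*b^5 + 10.47*b^4 - 5.7741*b^3 + 3.3344*b^2 - 1.2953*b + 2.0679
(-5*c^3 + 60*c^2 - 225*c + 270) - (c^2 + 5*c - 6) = -5*c^3 + 59*c^2 - 230*c + 276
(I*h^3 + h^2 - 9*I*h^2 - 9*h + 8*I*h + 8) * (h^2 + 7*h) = I*h^5 + h^4 - 2*I*h^4 - 2*h^3 - 55*I*h^3 - 55*h^2 + 56*I*h^2 + 56*h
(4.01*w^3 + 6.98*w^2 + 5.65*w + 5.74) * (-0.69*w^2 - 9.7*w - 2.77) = -2.7669*w^5 - 43.7132*w^4 - 82.7122*w^3 - 78.1002*w^2 - 71.3285*w - 15.8998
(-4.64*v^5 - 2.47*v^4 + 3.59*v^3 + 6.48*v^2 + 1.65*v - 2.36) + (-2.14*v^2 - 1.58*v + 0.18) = -4.64*v^5 - 2.47*v^4 + 3.59*v^3 + 4.34*v^2 + 0.0699999999999998*v - 2.18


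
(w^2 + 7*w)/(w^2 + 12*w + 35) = w/(w + 5)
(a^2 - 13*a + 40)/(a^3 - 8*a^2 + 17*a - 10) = (a - 8)/(a^2 - 3*a + 2)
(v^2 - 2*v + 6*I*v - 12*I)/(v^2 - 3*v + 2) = (v + 6*I)/(v - 1)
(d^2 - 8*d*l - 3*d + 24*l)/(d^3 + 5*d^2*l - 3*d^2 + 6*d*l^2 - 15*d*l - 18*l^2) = (d - 8*l)/(d^2 + 5*d*l + 6*l^2)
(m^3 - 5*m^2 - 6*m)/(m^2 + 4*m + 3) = m*(m - 6)/(m + 3)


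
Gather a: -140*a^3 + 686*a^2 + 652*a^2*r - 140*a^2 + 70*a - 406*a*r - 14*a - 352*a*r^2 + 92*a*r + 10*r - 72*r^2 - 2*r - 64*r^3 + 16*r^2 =-140*a^3 + a^2*(652*r + 546) + a*(-352*r^2 - 314*r + 56) - 64*r^3 - 56*r^2 + 8*r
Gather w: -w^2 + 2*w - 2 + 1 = -w^2 + 2*w - 1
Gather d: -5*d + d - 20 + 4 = -4*d - 16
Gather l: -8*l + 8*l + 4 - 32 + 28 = 0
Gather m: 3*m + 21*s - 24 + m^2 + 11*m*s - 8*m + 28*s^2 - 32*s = m^2 + m*(11*s - 5) + 28*s^2 - 11*s - 24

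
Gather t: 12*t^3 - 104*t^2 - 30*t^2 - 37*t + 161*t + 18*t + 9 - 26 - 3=12*t^3 - 134*t^2 + 142*t - 20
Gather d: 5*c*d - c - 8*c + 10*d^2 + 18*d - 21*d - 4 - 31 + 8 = -9*c + 10*d^2 + d*(5*c - 3) - 27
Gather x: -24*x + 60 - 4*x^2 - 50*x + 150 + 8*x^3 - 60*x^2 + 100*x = 8*x^3 - 64*x^2 + 26*x + 210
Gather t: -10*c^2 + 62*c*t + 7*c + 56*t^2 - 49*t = -10*c^2 + 7*c + 56*t^2 + t*(62*c - 49)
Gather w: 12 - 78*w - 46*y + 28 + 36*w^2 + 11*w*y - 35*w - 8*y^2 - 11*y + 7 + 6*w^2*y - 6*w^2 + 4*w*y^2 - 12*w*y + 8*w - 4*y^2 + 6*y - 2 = w^2*(6*y + 30) + w*(4*y^2 - y - 105) - 12*y^2 - 51*y + 45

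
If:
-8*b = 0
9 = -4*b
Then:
No Solution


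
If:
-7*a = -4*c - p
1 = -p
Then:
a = 4*c/7 - 1/7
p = -1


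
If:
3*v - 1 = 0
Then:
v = 1/3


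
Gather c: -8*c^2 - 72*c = -8*c^2 - 72*c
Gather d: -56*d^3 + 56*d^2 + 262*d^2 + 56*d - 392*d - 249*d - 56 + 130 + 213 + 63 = -56*d^3 + 318*d^2 - 585*d + 350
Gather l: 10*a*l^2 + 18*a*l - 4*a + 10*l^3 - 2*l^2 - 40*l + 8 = -4*a + 10*l^3 + l^2*(10*a - 2) + l*(18*a - 40) + 8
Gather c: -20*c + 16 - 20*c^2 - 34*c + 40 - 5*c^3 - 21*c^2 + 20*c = -5*c^3 - 41*c^2 - 34*c + 56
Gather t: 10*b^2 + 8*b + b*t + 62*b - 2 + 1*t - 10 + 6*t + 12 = 10*b^2 + 70*b + t*(b + 7)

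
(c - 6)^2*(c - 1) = c^3 - 13*c^2 + 48*c - 36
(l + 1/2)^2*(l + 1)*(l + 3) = l^4 + 5*l^3 + 29*l^2/4 + 4*l + 3/4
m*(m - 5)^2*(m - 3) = m^4 - 13*m^3 + 55*m^2 - 75*m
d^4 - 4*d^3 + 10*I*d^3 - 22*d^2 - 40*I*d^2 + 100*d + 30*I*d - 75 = (d - 3)*(d - 1)*(d + 5*I)^2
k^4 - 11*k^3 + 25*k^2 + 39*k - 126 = (k - 7)*(k - 3)^2*(k + 2)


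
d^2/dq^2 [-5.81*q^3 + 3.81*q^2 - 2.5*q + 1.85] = 7.62 - 34.86*q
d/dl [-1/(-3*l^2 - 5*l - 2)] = (-6*l - 5)/(3*l^2 + 5*l + 2)^2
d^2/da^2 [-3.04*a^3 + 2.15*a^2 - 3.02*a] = 4.3 - 18.24*a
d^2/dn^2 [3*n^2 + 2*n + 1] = 6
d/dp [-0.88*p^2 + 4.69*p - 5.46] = 4.69 - 1.76*p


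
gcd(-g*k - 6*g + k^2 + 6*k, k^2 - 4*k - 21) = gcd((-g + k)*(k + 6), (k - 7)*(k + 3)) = 1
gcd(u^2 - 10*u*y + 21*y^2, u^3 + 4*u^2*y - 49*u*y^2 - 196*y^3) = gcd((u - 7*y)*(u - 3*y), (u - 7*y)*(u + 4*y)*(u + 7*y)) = -u + 7*y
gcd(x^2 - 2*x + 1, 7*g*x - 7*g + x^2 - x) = x - 1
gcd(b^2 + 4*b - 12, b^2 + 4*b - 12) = b^2 + 4*b - 12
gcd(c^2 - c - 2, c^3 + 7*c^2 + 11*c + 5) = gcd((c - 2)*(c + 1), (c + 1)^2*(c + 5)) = c + 1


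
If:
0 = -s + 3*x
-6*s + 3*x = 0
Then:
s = 0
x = 0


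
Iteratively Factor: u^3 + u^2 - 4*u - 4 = (u - 2)*(u^2 + 3*u + 2) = (u - 2)*(u + 1)*(u + 2)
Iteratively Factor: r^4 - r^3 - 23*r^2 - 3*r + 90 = (r + 3)*(r^3 - 4*r^2 - 11*r + 30) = (r - 5)*(r + 3)*(r^2 + r - 6) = (r - 5)*(r - 2)*(r + 3)*(r + 3)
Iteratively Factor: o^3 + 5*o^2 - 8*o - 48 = (o + 4)*(o^2 + o - 12) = (o - 3)*(o + 4)*(o + 4)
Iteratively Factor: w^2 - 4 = (w + 2)*(w - 2)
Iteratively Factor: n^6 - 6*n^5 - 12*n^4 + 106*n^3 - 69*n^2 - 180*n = (n - 5)*(n^5 - n^4 - 17*n^3 + 21*n^2 + 36*n) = (n - 5)*(n + 1)*(n^4 - 2*n^3 - 15*n^2 + 36*n) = (n - 5)*(n - 3)*(n + 1)*(n^3 + n^2 - 12*n) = (n - 5)*(n - 3)*(n + 1)*(n + 4)*(n^2 - 3*n) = (n - 5)*(n - 3)^2*(n + 1)*(n + 4)*(n)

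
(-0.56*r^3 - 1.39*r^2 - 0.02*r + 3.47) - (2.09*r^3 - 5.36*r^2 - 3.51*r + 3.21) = -2.65*r^3 + 3.97*r^2 + 3.49*r + 0.26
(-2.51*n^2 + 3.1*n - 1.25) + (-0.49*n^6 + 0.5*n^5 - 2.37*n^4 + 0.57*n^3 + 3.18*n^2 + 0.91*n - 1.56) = -0.49*n^6 + 0.5*n^5 - 2.37*n^4 + 0.57*n^3 + 0.67*n^2 + 4.01*n - 2.81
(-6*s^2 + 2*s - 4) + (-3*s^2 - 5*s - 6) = -9*s^2 - 3*s - 10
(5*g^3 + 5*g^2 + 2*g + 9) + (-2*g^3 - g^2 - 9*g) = 3*g^3 + 4*g^2 - 7*g + 9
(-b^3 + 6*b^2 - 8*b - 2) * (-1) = b^3 - 6*b^2 + 8*b + 2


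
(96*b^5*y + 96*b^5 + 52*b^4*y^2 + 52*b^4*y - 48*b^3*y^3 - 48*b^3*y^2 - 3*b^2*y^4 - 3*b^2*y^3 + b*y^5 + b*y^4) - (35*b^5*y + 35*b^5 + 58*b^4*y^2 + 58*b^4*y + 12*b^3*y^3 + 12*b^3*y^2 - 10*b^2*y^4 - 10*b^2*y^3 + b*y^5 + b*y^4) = 61*b^5*y + 61*b^5 - 6*b^4*y^2 - 6*b^4*y - 60*b^3*y^3 - 60*b^3*y^2 + 7*b^2*y^4 + 7*b^2*y^3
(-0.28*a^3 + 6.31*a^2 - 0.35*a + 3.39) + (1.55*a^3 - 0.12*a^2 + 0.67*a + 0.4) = 1.27*a^3 + 6.19*a^2 + 0.32*a + 3.79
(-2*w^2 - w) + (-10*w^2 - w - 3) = -12*w^2 - 2*w - 3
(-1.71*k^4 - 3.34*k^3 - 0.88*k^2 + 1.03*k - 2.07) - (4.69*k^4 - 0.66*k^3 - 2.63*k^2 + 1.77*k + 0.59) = -6.4*k^4 - 2.68*k^3 + 1.75*k^2 - 0.74*k - 2.66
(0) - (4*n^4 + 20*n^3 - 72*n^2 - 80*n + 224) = -4*n^4 - 20*n^3 + 72*n^2 + 80*n - 224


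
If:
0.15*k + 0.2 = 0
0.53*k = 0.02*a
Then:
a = -35.33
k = -1.33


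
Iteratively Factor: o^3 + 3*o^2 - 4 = (o - 1)*(o^2 + 4*o + 4) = (o - 1)*(o + 2)*(o + 2)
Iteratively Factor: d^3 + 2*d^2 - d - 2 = (d + 1)*(d^2 + d - 2) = (d + 1)*(d + 2)*(d - 1)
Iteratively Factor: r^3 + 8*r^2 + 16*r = (r + 4)*(r^2 + 4*r) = (r + 4)^2*(r)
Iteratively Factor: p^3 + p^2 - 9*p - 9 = (p + 3)*(p^2 - 2*p - 3) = (p + 1)*(p + 3)*(p - 3)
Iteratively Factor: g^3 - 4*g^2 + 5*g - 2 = (g - 2)*(g^2 - 2*g + 1) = (g - 2)*(g - 1)*(g - 1)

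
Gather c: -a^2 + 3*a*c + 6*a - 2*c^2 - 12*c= -a^2 + 6*a - 2*c^2 + c*(3*a - 12)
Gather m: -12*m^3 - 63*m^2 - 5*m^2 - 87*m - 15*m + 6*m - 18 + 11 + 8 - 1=-12*m^3 - 68*m^2 - 96*m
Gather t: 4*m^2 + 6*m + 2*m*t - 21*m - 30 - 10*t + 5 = 4*m^2 - 15*m + t*(2*m - 10) - 25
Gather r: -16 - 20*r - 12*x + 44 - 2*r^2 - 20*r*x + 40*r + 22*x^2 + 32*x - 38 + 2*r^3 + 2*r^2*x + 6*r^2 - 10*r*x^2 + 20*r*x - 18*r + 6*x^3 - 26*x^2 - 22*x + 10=2*r^3 + r^2*(2*x + 4) + r*(2 - 10*x^2) + 6*x^3 - 4*x^2 - 2*x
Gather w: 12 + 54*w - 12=54*w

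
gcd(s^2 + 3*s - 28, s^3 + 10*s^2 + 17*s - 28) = s + 7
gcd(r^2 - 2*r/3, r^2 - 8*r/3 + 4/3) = r - 2/3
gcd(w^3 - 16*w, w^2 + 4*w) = w^2 + 4*w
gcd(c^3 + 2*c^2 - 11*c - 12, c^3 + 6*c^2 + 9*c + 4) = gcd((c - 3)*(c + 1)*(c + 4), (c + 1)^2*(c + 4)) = c^2 + 5*c + 4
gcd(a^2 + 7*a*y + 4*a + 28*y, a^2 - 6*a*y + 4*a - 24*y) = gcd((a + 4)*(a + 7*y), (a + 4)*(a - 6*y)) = a + 4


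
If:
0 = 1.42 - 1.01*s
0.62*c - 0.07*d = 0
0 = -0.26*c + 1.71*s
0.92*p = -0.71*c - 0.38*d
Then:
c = 9.25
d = 81.90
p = -40.96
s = 1.41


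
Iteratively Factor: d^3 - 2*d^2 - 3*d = (d)*(d^2 - 2*d - 3) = d*(d + 1)*(d - 3)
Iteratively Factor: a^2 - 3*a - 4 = (a - 4)*(a + 1)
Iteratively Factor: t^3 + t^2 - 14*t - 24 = (t - 4)*(t^2 + 5*t + 6) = (t - 4)*(t + 2)*(t + 3)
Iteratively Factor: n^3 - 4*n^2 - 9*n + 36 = (n - 3)*(n^2 - n - 12) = (n - 3)*(n + 3)*(n - 4)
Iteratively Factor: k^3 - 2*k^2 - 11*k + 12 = (k - 4)*(k^2 + 2*k - 3) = (k - 4)*(k + 3)*(k - 1)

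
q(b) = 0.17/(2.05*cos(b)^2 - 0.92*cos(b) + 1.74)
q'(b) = 0.17*(4.1*sin(b)*cos(b) - 0.92*sin(b))/(2.05*cos(b)^2 - 0.92*cos(b) + 1.74)^2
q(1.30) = 0.10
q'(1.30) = 0.01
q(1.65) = 0.09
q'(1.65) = -0.06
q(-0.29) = 0.06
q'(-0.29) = -0.02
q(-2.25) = 0.05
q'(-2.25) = 0.05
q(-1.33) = 0.10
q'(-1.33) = -0.00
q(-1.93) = 0.07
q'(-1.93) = 0.07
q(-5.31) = 0.09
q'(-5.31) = 0.06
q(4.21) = 0.06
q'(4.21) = 0.06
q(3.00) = 0.04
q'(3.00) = -0.00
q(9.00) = 0.04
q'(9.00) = -0.02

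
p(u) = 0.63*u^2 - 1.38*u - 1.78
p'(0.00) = -1.38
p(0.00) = -1.78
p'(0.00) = -1.38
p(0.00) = -1.78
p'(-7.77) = -11.17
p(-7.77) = 46.98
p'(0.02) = -1.35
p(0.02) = -1.81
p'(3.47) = 2.99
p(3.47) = 1.02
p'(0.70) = -0.50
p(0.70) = -2.44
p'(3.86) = 3.48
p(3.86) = 2.28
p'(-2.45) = -4.47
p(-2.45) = 5.38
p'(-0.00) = -1.38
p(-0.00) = -1.78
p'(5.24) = 5.22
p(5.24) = 8.29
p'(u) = 1.26*u - 1.38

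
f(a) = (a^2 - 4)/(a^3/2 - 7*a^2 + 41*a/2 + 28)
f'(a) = 2*a/(a^3/2 - 7*a^2 + 41*a/2 + 28) + (a^2 - 4)*(-3*a^2/2 + 14*a - 41/2)/(a^3/2 - 7*a^2 + 41*a/2 + 28)^2 = 2*(-a^4 + 53*a^2 + 164)/(a^6 - 28*a^5 + 278*a^4 - 1036*a^3 + 113*a^2 + 4592*a + 3136)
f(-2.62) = -0.03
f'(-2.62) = 0.04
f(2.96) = 0.12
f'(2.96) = 0.17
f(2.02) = 0.00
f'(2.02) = 0.09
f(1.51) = -0.04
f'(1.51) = 0.07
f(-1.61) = 0.06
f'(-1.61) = 0.23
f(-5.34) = -0.07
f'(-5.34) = 0.00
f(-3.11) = -0.05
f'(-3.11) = 0.02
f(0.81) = -0.08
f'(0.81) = 0.06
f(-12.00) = -0.07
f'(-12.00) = 0.00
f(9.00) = 7.70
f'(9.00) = -10.52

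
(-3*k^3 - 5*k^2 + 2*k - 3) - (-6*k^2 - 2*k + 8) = -3*k^3 + k^2 + 4*k - 11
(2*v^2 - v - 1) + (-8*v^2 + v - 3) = -6*v^2 - 4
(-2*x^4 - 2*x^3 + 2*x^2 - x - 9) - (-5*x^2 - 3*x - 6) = -2*x^4 - 2*x^3 + 7*x^2 + 2*x - 3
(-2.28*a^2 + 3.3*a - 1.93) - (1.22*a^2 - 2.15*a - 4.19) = -3.5*a^2 + 5.45*a + 2.26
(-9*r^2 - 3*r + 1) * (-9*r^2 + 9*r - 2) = 81*r^4 - 54*r^3 - 18*r^2 + 15*r - 2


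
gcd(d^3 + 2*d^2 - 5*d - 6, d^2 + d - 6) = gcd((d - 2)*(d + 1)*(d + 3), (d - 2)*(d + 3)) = d^2 + d - 6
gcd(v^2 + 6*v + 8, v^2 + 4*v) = v + 4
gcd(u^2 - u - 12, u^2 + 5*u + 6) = u + 3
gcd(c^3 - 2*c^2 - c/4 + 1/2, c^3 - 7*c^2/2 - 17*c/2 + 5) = c - 1/2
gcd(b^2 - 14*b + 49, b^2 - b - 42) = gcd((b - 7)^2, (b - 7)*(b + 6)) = b - 7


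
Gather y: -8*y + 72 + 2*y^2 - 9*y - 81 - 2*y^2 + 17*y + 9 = 0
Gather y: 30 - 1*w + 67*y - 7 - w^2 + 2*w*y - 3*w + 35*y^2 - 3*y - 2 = -w^2 - 4*w + 35*y^2 + y*(2*w + 64) + 21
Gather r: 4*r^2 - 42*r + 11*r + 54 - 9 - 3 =4*r^2 - 31*r + 42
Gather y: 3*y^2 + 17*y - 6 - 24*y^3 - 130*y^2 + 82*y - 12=-24*y^3 - 127*y^2 + 99*y - 18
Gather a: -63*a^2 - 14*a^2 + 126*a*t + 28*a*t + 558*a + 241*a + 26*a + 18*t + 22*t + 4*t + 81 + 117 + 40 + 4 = -77*a^2 + a*(154*t + 825) + 44*t + 242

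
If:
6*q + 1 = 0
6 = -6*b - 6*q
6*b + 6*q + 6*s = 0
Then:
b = -5/6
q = -1/6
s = 1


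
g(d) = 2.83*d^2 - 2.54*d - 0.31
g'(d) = 5.66*d - 2.54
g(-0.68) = 2.73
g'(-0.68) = -6.39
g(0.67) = -0.74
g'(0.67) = 1.25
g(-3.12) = 35.16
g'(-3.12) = -20.20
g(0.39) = -0.87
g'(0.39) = -0.33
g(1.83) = 4.52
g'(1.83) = 7.82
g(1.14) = 0.47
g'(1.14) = 3.91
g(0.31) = -0.83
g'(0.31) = -0.79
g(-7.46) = 176.13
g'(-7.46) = -44.76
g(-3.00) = 32.78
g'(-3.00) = -19.52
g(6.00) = 86.33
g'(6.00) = 31.42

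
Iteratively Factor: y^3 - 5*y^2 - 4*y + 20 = (y + 2)*(y^2 - 7*y + 10) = (y - 2)*(y + 2)*(y - 5)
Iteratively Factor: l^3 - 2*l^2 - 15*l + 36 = (l + 4)*(l^2 - 6*l + 9) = (l - 3)*(l + 4)*(l - 3)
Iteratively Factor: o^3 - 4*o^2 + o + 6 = (o + 1)*(o^2 - 5*o + 6) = (o - 3)*(o + 1)*(o - 2)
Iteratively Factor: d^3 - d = (d - 1)*(d^2 + d) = (d - 1)*(d + 1)*(d)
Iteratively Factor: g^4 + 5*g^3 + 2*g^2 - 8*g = (g)*(g^3 + 5*g^2 + 2*g - 8) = g*(g - 1)*(g^2 + 6*g + 8) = g*(g - 1)*(g + 2)*(g + 4)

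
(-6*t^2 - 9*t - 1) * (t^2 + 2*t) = -6*t^4 - 21*t^3 - 19*t^2 - 2*t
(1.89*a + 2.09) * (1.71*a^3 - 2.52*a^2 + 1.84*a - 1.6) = 3.2319*a^4 - 1.1889*a^3 - 1.7892*a^2 + 0.8216*a - 3.344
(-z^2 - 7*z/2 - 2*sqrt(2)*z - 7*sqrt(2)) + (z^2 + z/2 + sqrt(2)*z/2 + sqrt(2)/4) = -3*z - 3*sqrt(2)*z/2 - 27*sqrt(2)/4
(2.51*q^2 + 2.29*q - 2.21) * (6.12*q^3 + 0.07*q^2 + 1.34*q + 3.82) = 15.3612*q^5 + 14.1905*q^4 - 10.0015*q^3 + 12.5021*q^2 + 5.7864*q - 8.4422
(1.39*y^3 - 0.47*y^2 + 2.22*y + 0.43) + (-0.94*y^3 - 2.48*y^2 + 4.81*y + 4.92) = 0.45*y^3 - 2.95*y^2 + 7.03*y + 5.35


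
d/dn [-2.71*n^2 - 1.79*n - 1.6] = -5.42*n - 1.79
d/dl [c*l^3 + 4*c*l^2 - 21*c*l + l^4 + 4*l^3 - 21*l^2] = 3*c*l^2 + 8*c*l - 21*c + 4*l^3 + 12*l^2 - 42*l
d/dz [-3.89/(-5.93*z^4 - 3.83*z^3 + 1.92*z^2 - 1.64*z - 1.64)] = (-92.2708*z^3 - 44.6961*z^2 + 14.9376*z - 6.3796)/(5.93*z^4 + 3.83*z^3 - 1.92*z^2 + 1.64*z + 1.64)^2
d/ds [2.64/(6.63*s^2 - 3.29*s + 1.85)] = (8.6856 - 35.0064*s)/(6.63*s^2 - 3.29*s + 1.85)^2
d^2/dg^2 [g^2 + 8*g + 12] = 2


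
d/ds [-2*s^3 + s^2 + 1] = 2*s*(1 - 3*s)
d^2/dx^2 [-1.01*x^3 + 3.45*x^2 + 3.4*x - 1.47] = 6.9 - 6.06*x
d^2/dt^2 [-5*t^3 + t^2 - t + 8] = 2 - 30*t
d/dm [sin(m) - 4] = cos(m)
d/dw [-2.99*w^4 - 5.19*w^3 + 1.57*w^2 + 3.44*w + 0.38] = -11.96*w^3 - 15.57*w^2 + 3.14*w + 3.44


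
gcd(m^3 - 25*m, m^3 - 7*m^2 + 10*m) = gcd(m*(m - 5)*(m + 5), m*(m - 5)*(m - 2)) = m^2 - 5*m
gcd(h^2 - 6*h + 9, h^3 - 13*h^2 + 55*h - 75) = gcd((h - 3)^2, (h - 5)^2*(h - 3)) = h - 3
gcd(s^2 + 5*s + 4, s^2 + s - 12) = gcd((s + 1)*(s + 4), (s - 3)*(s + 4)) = s + 4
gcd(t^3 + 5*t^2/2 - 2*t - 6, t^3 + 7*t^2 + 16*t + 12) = t^2 + 4*t + 4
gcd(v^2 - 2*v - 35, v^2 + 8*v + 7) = 1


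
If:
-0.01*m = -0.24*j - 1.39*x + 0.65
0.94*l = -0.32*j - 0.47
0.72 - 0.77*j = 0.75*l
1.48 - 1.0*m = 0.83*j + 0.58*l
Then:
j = 2.13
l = -1.22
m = 0.42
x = 0.10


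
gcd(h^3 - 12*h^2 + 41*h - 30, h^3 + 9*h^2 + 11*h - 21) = h - 1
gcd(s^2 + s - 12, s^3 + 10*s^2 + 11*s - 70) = 1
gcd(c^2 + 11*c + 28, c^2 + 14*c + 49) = c + 7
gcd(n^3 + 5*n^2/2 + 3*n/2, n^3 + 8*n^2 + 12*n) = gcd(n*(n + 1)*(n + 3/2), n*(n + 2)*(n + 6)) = n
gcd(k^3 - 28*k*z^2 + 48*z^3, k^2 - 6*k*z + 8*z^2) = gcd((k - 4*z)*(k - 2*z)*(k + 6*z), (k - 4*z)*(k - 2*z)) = k^2 - 6*k*z + 8*z^2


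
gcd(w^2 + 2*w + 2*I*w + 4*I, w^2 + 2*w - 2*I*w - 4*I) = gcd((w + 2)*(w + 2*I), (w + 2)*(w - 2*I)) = w + 2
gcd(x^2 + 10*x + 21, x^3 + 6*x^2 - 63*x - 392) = x + 7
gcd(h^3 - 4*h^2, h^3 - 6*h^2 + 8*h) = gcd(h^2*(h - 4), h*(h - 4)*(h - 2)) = h^2 - 4*h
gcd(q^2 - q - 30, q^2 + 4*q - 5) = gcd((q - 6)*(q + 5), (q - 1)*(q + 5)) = q + 5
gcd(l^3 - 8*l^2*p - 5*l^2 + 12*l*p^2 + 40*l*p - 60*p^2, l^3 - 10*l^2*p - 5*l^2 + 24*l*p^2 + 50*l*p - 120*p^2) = -l^2 + 6*l*p + 5*l - 30*p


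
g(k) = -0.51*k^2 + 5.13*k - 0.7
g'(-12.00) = 17.37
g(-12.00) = -135.70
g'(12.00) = -7.11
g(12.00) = -12.58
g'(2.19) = 2.90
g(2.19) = 8.09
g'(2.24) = 2.85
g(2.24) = 8.23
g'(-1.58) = 6.74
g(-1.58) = -10.08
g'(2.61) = 2.47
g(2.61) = 9.22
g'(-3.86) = 9.07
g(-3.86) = -28.10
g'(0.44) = 4.68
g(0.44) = 1.46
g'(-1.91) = 7.08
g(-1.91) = -12.36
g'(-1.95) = 7.12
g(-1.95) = -12.64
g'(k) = 5.13 - 1.02*k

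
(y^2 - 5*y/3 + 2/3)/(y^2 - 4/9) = 3*(y - 1)/(3*y + 2)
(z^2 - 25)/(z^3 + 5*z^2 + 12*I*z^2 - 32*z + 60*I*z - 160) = (z - 5)/(z^2 + 12*I*z - 32)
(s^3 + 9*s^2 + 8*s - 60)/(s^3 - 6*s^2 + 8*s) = (s^2 + 11*s + 30)/(s*(s - 4))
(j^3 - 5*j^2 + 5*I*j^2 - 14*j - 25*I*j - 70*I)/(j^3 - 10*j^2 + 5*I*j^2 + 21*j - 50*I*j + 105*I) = (j + 2)/(j - 3)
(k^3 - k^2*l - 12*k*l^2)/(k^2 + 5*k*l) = (k^2 - k*l - 12*l^2)/(k + 5*l)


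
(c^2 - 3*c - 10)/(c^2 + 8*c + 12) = (c - 5)/(c + 6)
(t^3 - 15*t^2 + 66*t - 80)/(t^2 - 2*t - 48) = (t^2 - 7*t + 10)/(t + 6)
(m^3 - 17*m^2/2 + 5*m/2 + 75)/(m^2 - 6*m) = m - 5/2 - 25/(2*m)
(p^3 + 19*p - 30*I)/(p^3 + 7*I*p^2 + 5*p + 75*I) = (p - 2*I)/(p + 5*I)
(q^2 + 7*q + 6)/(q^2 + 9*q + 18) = (q + 1)/(q + 3)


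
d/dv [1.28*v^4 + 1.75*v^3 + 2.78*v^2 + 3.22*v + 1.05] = 5.12*v^3 + 5.25*v^2 + 5.56*v + 3.22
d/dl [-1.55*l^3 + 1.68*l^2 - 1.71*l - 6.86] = -4.65*l^2 + 3.36*l - 1.71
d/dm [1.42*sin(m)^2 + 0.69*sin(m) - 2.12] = (2.84*sin(m) + 0.69)*cos(m)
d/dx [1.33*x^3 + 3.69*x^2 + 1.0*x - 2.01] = 3.99*x^2 + 7.38*x + 1.0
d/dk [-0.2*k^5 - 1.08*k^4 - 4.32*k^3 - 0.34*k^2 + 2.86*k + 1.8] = -1.0*k^4 - 4.32*k^3 - 12.96*k^2 - 0.68*k + 2.86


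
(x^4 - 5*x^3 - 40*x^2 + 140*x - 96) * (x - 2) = x^5 - 7*x^4 - 30*x^3 + 220*x^2 - 376*x + 192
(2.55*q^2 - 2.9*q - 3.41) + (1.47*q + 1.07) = 2.55*q^2 - 1.43*q - 2.34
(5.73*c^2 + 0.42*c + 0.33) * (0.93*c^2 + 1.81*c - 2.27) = 5.3289*c^4 + 10.7619*c^3 - 11.94*c^2 - 0.3561*c - 0.7491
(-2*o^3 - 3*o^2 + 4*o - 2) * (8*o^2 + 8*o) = -16*o^5 - 40*o^4 + 8*o^3 + 16*o^2 - 16*o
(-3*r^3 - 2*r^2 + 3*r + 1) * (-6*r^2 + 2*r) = 18*r^5 + 6*r^4 - 22*r^3 + 2*r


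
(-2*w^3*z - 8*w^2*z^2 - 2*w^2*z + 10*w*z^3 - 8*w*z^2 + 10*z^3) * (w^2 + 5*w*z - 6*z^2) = -2*w^5*z - 18*w^4*z^2 - 2*w^4*z - 18*w^3*z^3 - 18*w^3*z^2 + 98*w^2*z^4 - 18*w^2*z^3 - 60*w*z^5 + 98*w*z^4 - 60*z^5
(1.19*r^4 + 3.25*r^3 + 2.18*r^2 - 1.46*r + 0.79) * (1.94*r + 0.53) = 2.3086*r^5 + 6.9357*r^4 + 5.9517*r^3 - 1.677*r^2 + 0.7588*r + 0.4187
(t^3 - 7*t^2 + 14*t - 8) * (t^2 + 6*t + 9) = t^5 - t^4 - 19*t^3 + 13*t^2 + 78*t - 72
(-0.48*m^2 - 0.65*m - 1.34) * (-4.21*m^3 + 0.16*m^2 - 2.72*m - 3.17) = 2.0208*m^5 + 2.6597*m^4 + 6.843*m^3 + 3.0752*m^2 + 5.7053*m + 4.2478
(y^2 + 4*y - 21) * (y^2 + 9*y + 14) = y^4 + 13*y^3 + 29*y^2 - 133*y - 294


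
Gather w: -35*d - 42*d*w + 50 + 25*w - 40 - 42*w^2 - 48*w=-35*d - 42*w^2 + w*(-42*d - 23) + 10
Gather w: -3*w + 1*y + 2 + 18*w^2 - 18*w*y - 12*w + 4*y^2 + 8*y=18*w^2 + w*(-18*y - 15) + 4*y^2 + 9*y + 2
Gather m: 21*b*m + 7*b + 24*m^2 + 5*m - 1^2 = 7*b + 24*m^2 + m*(21*b + 5) - 1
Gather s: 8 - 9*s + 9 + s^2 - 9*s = s^2 - 18*s + 17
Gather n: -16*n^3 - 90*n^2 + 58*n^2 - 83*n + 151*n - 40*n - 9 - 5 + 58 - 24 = -16*n^3 - 32*n^2 + 28*n + 20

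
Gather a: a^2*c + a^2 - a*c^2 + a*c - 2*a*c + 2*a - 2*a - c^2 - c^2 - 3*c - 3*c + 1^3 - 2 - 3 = a^2*(c + 1) + a*(-c^2 - c) - 2*c^2 - 6*c - 4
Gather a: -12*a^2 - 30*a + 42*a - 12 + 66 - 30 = -12*a^2 + 12*a + 24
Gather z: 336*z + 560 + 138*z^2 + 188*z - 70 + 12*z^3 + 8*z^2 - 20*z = 12*z^3 + 146*z^2 + 504*z + 490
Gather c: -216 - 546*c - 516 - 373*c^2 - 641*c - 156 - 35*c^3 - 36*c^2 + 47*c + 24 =-35*c^3 - 409*c^2 - 1140*c - 864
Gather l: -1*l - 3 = -l - 3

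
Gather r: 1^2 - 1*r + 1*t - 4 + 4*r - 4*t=3*r - 3*t - 3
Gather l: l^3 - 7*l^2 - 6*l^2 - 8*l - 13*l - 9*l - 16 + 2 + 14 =l^3 - 13*l^2 - 30*l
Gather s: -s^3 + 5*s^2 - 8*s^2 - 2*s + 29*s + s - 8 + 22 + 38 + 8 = -s^3 - 3*s^2 + 28*s + 60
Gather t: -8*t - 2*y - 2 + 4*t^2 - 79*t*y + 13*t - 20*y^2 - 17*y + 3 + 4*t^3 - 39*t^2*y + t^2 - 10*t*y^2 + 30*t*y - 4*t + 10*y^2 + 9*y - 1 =4*t^3 + t^2*(5 - 39*y) + t*(-10*y^2 - 49*y + 1) - 10*y^2 - 10*y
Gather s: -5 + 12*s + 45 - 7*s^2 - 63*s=-7*s^2 - 51*s + 40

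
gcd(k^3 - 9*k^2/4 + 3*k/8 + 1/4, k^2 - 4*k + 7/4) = k - 1/2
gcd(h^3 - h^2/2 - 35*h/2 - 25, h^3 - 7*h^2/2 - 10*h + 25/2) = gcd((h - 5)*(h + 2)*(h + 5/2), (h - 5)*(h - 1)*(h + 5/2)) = h^2 - 5*h/2 - 25/2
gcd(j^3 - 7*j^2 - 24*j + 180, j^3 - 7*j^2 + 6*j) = j - 6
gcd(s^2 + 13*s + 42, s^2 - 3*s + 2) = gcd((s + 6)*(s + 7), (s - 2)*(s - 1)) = 1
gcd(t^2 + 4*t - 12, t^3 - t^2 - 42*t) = t + 6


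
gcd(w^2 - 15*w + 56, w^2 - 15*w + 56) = w^2 - 15*w + 56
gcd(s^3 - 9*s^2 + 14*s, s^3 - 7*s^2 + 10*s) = s^2 - 2*s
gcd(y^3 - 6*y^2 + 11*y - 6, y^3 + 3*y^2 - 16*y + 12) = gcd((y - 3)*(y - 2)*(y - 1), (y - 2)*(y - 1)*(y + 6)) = y^2 - 3*y + 2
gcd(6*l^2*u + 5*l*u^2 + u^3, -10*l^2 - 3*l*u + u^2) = 2*l + u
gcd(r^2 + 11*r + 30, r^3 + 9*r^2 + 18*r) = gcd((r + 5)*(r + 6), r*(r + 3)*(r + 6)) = r + 6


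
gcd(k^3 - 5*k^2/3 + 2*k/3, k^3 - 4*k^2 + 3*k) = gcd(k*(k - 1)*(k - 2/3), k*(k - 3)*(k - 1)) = k^2 - k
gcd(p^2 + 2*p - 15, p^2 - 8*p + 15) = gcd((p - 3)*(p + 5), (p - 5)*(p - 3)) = p - 3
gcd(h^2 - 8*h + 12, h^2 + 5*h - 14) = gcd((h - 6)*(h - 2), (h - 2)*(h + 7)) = h - 2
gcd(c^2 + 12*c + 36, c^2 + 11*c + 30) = c + 6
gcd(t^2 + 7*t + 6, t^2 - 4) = 1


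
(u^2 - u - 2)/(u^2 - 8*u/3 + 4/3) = 3*(u + 1)/(3*u - 2)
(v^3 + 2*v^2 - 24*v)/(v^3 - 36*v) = (v - 4)/(v - 6)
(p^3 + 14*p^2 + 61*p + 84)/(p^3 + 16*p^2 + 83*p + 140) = (p + 3)/(p + 5)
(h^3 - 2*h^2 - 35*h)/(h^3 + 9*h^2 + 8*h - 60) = h*(h - 7)/(h^2 + 4*h - 12)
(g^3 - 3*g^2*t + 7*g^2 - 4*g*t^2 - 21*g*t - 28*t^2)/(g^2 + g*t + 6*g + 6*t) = (g^2 - 4*g*t + 7*g - 28*t)/(g + 6)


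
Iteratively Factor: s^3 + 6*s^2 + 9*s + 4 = (s + 1)*(s^2 + 5*s + 4) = (s + 1)^2*(s + 4)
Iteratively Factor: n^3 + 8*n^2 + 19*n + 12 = (n + 4)*(n^2 + 4*n + 3) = (n + 1)*(n + 4)*(n + 3)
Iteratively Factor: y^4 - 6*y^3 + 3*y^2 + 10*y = (y)*(y^3 - 6*y^2 + 3*y + 10) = y*(y - 2)*(y^2 - 4*y - 5) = y*(y - 2)*(y + 1)*(y - 5)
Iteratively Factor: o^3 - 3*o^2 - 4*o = (o)*(o^2 - 3*o - 4) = o*(o + 1)*(o - 4)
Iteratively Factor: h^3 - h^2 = (h)*(h^2 - h) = h^2*(h - 1)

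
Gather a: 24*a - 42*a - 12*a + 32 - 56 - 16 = -30*a - 40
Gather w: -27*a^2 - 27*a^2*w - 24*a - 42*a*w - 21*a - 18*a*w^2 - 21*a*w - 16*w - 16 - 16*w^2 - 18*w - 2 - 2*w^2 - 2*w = -27*a^2 - 45*a + w^2*(-18*a - 18) + w*(-27*a^2 - 63*a - 36) - 18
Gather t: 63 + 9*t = 9*t + 63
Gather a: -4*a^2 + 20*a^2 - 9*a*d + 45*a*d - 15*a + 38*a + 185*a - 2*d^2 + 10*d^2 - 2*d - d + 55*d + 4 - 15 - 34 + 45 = 16*a^2 + a*(36*d + 208) + 8*d^2 + 52*d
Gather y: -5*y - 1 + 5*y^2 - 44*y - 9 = 5*y^2 - 49*y - 10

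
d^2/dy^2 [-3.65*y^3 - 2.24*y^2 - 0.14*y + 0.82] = -21.9*y - 4.48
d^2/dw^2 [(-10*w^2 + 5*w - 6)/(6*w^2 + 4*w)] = 3*(35*w^3 - 54*w^2 - 36*w - 8)/(w^3*(27*w^3 + 54*w^2 + 36*w + 8))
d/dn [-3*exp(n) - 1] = -3*exp(n)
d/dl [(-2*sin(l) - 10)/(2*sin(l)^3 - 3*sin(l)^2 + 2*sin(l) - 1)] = 2*(4*sin(l)^3 + 27*sin(l)^2 - 30*sin(l) + 11)*cos(l)/((sin(l) - 1)^2*(-sin(l) - cos(2*l) + 2)^2)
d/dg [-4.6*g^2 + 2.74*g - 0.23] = 2.74 - 9.2*g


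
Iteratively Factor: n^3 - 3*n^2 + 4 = (n - 2)*(n^2 - n - 2) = (n - 2)*(n + 1)*(n - 2)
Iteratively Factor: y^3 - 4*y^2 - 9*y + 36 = (y + 3)*(y^2 - 7*y + 12) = (y - 3)*(y + 3)*(y - 4)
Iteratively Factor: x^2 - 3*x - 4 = (x + 1)*(x - 4)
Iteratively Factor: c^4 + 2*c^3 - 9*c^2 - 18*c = (c - 3)*(c^3 + 5*c^2 + 6*c) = c*(c - 3)*(c^2 + 5*c + 6) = c*(c - 3)*(c + 2)*(c + 3)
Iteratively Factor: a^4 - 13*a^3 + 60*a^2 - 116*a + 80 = (a - 2)*(a^3 - 11*a^2 + 38*a - 40) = (a - 2)^2*(a^2 - 9*a + 20) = (a - 4)*(a - 2)^2*(a - 5)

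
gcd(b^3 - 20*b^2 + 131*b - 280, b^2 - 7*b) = b - 7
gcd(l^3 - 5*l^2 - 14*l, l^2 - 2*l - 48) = 1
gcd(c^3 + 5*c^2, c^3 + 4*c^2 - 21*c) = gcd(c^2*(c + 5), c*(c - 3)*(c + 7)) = c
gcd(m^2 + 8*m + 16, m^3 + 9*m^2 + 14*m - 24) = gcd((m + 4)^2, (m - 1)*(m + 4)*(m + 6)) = m + 4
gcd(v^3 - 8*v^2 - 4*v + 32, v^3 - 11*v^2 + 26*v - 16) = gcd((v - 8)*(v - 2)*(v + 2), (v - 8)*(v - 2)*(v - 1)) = v^2 - 10*v + 16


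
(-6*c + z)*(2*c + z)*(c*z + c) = -12*c^3*z - 12*c^3 - 4*c^2*z^2 - 4*c^2*z + c*z^3 + c*z^2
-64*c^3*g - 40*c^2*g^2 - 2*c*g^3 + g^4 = g*(-8*c + g)*(2*c + g)*(4*c + g)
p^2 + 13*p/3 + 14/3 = (p + 2)*(p + 7/3)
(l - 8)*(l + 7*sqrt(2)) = l^2 - 8*l + 7*sqrt(2)*l - 56*sqrt(2)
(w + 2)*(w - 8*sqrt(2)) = w^2 - 8*sqrt(2)*w + 2*w - 16*sqrt(2)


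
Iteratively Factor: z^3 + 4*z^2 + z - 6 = (z - 1)*(z^2 + 5*z + 6) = (z - 1)*(z + 2)*(z + 3)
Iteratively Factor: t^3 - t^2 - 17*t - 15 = (t - 5)*(t^2 + 4*t + 3) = (t - 5)*(t + 3)*(t + 1)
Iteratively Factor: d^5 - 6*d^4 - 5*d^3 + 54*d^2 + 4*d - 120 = (d + 2)*(d^4 - 8*d^3 + 11*d^2 + 32*d - 60) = (d - 5)*(d + 2)*(d^3 - 3*d^2 - 4*d + 12) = (d - 5)*(d - 3)*(d + 2)*(d^2 - 4) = (d - 5)*(d - 3)*(d + 2)^2*(d - 2)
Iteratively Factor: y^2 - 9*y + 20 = (y - 4)*(y - 5)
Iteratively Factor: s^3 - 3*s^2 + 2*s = (s - 1)*(s^2 - 2*s) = s*(s - 1)*(s - 2)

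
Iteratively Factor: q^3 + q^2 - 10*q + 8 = (q + 4)*(q^2 - 3*q + 2) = (q - 1)*(q + 4)*(q - 2)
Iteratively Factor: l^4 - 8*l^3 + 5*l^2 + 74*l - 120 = (l - 2)*(l^3 - 6*l^2 - 7*l + 60) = (l - 5)*(l - 2)*(l^2 - l - 12) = (l - 5)*(l - 2)*(l + 3)*(l - 4)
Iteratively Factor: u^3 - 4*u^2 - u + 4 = (u + 1)*(u^2 - 5*u + 4) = (u - 4)*(u + 1)*(u - 1)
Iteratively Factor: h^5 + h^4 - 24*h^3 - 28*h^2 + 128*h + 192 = (h + 2)*(h^4 - h^3 - 22*h^2 + 16*h + 96) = (h - 4)*(h + 2)*(h^3 + 3*h^2 - 10*h - 24) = (h - 4)*(h + 2)*(h + 4)*(h^2 - h - 6) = (h - 4)*(h + 2)^2*(h + 4)*(h - 3)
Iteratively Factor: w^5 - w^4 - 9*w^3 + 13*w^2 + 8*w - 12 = (w + 3)*(w^4 - 4*w^3 + 3*w^2 + 4*w - 4) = (w + 1)*(w + 3)*(w^3 - 5*w^2 + 8*w - 4) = (w - 2)*(w + 1)*(w + 3)*(w^2 - 3*w + 2) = (w - 2)*(w - 1)*(w + 1)*(w + 3)*(w - 2)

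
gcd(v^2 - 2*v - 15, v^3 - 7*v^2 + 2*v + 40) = v - 5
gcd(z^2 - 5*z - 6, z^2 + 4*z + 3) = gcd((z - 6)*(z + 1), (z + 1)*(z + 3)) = z + 1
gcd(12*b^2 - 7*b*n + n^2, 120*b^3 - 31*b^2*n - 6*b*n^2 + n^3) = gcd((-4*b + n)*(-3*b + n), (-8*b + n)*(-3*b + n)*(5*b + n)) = 3*b - n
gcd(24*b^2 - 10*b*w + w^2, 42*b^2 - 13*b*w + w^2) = -6*b + w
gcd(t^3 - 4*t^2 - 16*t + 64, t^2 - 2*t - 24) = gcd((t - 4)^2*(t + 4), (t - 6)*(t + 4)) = t + 4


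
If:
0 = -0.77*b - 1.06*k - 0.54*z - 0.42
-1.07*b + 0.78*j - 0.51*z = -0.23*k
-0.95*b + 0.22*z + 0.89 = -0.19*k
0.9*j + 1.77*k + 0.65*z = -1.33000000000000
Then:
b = 0.55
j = -0.39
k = 0.08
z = -1.72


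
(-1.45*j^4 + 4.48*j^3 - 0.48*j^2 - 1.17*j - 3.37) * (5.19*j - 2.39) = -7.5255*j^5 + 26.7167*j^4 - 13.1984*j^3 - 4.9251*j^2 - 14.694*j + 8.0543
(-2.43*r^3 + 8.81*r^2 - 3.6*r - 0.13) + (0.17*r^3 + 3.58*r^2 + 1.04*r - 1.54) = -2.26*r^3 + 12.39*r^2 - 2.56*r - 1.67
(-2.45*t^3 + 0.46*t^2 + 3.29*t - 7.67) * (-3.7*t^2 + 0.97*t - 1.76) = 9.065*t^5 - 4.0785*t^4 - 7.4148*t^3 + 30.7607*t^2 - 13.2303*t + 13.4992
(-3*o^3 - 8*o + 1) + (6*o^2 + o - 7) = -3*o^3 + 6*o^2 - 7*o - 6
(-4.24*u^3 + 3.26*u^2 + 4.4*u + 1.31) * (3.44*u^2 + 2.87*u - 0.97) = -14.5856*u^5 - 0.954400000000001*u^4 + 28.605*u^3 + 13.9722*u^2 - 0.508299999999999*u - 1.2707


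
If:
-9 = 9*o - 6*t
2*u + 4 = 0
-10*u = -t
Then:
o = -43/3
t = -20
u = -2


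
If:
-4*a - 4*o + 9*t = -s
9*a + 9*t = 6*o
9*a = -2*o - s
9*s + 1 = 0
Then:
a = 0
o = 1/18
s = -1/9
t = 1/27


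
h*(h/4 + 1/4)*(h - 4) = h^3/4 - 3*h^2/4 - h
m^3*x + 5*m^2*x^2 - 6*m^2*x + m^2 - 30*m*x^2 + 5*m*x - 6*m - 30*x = (m - 6)*(m + 5*x)*(m*x + 1)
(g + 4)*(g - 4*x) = g^2 - 4*g*x + 4*g - 16*x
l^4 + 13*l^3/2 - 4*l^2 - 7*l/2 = l*(l - 1)*(l + 1/2)*(l + 7)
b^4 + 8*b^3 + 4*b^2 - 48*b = b*(b - 2)*(b + 4)*(b + 6)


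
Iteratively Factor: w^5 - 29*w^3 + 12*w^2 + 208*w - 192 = (w - 1)*(w^4 + w^3 - 28*w^2 - 16*w + 192) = (w - 3)*(w - 1)*(w^3 + 4*w^2 - 16*w - 64) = (w - 4)*(w - 3)*(w - 1)*(w^2 + 8*w + 16) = (w - 4)*(w - 3)*(w - 1)*(w + 4)*(w + 4)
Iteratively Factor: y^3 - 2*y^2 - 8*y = (y - 4)*(y^2 + 2*y) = (y - 4)*(y + 2)*(y)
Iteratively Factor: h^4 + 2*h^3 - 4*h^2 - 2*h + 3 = (h - 1)*(h^3 + 3*h^2 - h - 3) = (h - 1)*(h + 1)*(h^2 + 2*h - 3) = (h - 1)*(h + 1)*(h + 3)*(h - 1)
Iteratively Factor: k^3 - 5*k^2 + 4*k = (k - 1)*(k^2 - 4*k) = (k - 4)*(k - 1)*(k)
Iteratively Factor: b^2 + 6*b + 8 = (b + 2)*(b + 4)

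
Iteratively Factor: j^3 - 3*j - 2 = (j - 2)*(j^2 + 2*j + 1) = (j - 2)*(j + 1)*(j + 1)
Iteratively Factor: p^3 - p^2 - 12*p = (p + 3)*(p^2 - 4*p) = (p - 4)*(p + 3)*(p)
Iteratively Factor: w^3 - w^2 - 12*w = (w)*(w^2 - w - 12) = w*(w - 4)*(w + 3)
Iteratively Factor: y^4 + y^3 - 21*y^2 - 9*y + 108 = (y + 4)*(y^3 - 3*y^2 - 9*y + 27) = (y - 3)*(y + 4)*(y^2 - 9) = (y - 3)*(y + 3)*(y + 4)*(y - 3)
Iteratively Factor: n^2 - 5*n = (n - 5)*(n)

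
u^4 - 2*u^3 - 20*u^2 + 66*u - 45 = (u - 3)^2*(u - 1)*(u + 5)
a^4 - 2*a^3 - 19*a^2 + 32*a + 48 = (a - 4)*(a - 3)*(a + 1)*(a + 4)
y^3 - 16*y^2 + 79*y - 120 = (y - 8)*(y - 5)*(y - 3)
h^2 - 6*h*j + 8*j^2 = (h - 4*j)*(h - 2*j)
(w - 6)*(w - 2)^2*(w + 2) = w^4 - 8*w^3 + 8*w^2 + 32*w - 48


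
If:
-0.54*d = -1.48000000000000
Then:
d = 2.74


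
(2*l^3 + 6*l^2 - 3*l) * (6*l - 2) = 12*l^4 + 32*l^3 - 30*l^2 + 6*l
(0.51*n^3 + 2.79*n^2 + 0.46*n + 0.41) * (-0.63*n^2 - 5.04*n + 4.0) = -0.3213*n^5 - 4.3281*n^4 - 12.3114*n^3 + 8.5833*n^2 - 0.2264*n + 1.64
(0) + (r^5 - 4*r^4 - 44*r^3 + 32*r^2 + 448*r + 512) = r^5 - 4*r^4 - 44*r^3 + 32*r^2 + 448*r + 512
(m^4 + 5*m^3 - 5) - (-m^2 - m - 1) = m^4 + 5*m^3 + m^2 + m - 4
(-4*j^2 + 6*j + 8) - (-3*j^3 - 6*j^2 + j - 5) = 3*j^3 + 2*j^2 + 5*j + 13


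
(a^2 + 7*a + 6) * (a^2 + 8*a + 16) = a^4 + 15*a^3 + 78*a^2 + 160*a + 96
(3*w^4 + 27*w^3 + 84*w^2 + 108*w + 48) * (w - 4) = 3*w^5 + 15*w^4 - 24*w^3 - 228*w^2 - 384*w - 192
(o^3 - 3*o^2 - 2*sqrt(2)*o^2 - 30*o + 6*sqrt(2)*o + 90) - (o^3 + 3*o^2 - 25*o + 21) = -6*o^2 - 2*sqrt(2)*o^2 - 5*o + 6*sqrt(2)*o + 69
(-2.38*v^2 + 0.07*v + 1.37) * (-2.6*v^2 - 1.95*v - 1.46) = 6.188*v^4 + 4.459*v^3 - 0.2237*v^2 - 2.7737*v - 2.0002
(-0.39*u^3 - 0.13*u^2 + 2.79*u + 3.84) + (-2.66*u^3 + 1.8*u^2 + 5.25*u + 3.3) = -3.05*u^3 + 1.67*u^2 + 8.04*u + 7.14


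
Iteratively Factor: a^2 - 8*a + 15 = (a - 5)*(a - 3)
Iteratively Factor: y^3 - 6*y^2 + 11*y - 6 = (y - 1)*(y^2 - 5*y + 6) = (y - 3)*(y - 1)*(y - 2)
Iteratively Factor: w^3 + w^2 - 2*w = (w + 2)*(w^2 - w) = w*(w + 2)*(w - 1)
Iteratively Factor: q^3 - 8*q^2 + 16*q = (q)*(q^2 - 8*q + 16) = q*(q - 4)*(q - 4)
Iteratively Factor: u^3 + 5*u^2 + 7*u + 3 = (u + 1)*(u^2 + 4*u + 3) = (u + 1)*(u + 3)*(u + 1)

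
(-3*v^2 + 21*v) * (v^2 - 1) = -3*v^4 + 21*v^3 + 3*v^2 - 21*v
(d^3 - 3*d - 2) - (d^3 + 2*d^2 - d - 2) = -2*d^2 - 2*d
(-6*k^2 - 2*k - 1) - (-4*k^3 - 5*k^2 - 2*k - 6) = 4*k^3 - k^2 + 5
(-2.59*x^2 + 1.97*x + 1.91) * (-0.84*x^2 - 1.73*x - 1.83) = 2.1756*x^4 + 2.8259*x^3 - 0.2728*x^2 - 6.9094*x - 3.4953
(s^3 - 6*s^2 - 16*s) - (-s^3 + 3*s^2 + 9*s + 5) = 2*s^3 - 9*s^2 - 25*s - 5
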